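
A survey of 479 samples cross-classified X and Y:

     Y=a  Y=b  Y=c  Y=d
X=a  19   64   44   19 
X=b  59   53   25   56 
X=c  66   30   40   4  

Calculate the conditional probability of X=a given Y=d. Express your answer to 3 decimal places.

Total with Y=d: 19 + 56 + 4 = 79.
P(X=a | Y=d) = 19/79 = 0.241.

0.241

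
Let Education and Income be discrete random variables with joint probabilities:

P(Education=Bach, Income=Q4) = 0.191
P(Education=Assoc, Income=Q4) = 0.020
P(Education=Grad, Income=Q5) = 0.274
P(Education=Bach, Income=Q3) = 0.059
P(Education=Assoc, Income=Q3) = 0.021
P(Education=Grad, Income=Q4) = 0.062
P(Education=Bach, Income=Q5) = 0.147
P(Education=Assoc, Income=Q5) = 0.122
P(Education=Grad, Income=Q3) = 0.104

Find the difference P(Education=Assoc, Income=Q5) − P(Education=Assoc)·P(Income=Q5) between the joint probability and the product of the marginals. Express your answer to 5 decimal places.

0.03349

P(Education=Assoc) = 0.021 + 0.020 + 0.122 = 0.163.
P(Income=Q5) = 0.122 + 0.147 + 0.274 = 0.543.
P(Education=Assoc, Income=Q5) − P(Education=Assoc)P(Income=Q5) = 0.122 − 0.163×0.543 = 0.03349.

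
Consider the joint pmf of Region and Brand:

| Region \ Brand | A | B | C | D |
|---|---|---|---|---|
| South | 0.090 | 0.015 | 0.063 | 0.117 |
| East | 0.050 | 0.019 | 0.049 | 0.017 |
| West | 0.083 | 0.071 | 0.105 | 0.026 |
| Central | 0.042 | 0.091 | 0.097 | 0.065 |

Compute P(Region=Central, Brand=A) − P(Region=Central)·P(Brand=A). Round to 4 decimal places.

-0.0362

P(Region=Central) = 0.042 + 0.091 + 0.097 + 0.065 = 0.295.
P(Brand=A) = 0.090 + 0.050 + 0.083 + 0.042 = 0.265.
P(Region=Central, Brand=A) − P(Region=Central)P(Brand=A) = 0.042 − 0.295×0.265 = -0.0362.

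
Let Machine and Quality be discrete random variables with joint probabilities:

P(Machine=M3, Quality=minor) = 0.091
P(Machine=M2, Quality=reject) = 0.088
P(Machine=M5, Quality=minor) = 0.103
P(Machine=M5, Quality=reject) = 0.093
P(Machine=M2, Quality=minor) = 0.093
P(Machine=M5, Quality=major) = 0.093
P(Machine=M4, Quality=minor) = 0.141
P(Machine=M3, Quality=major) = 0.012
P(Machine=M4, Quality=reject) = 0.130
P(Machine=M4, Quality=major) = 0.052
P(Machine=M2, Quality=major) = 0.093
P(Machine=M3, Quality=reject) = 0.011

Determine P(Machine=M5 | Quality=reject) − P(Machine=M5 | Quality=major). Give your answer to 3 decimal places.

-0.083

P(Quality=reject) = 0.088 + 0.011 + 0.130 + 0.093 = 0.322; P(Machine=M5 | Quality=reject) = 0.093/0.322 = 0.2888.
P(Quality=major) = 0.093 + 0.012 + 0.052 + 0.093 = 0.250; P(Machine=M5 | Quality=major) = 0.093/0.250 = 0.3720.
Difference = -0.083.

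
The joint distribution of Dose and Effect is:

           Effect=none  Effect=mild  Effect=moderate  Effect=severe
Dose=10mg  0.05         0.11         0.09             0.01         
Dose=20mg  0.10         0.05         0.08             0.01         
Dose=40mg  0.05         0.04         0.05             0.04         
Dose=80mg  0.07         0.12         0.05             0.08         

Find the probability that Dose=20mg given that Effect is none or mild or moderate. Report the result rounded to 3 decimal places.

0.267

P(Effect=none) = 0.05 + 0.10 + 0.05 + 0.07 = 0.27.
P(Effect=mild) = 0.11 + 0.05 + 0.04 + 0.12 = 0.32.
P(Effect=moderate) = 0.09 + 0.08 + 0.05 + 0.05 = 0.27.
P(Effect ∈ {none, mild, moderate}) = 0.27 + 0.32 + 0.27 = 0.86; P(Dose=20mg, Effect ∈ {none, mild, moderate}) = 0.10 + 0.05 + 0.08 = 0.23.
P(Dose=20mg | Effect ∈ {none, mild, moderate}) = 0.23/0.86 = 0.267.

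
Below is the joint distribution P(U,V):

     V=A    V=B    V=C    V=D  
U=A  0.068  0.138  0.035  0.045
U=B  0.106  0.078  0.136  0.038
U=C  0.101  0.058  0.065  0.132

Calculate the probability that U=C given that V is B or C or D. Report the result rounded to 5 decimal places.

P(V=B) = 0.138 + 0.078 + 0.058 = 0.274.
P(V=C) = 0.035 + 0.136 + 0.065 = 0.236.
P(V=D) = 0.045 + 0.038 + 0.132 = 0.215.
P(V ∈ {B, C, D}) = 0.274 + 0.236 + 0.215 = 0.725; P(U=C, V ∈ {B, C, D}) = 0.058 + 0.065 + 0.132 = 0.255.
P(U=C | V ∈ {B, C, D}) = 0.255/0.725 = 0.35172.

0.35172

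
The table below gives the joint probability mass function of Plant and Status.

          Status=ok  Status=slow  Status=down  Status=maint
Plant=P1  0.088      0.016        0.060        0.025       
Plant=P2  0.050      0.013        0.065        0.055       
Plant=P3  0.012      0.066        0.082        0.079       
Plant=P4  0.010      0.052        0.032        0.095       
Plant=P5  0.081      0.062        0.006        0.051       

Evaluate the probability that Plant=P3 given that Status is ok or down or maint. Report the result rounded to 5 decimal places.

0.21871

P(Status=ok) = 0.088 + 0.050 + 0.012 + 0.010 + 0.081 = 0.241.
P(Status=down) = 0.060 + 0.065 + 0.082 + 0.032 + 0.006 = 0.245.
P(Status=maint) = 0.025 + 0.055 + 0.079 + 0.095 + 0.051 = 0.305.
P(Status ∈ {ok, down, maint}) = 0.241 + 0.245 + 0.305 = 0.791; P(Plant=P3, Status ∈ {ok, down, maint}) = 0.012 + 0.082 + 0.079 = 0.173.
P(Plant=P3 | Status ∈ {ok, down, maint}) = 0.173/0.791 = 0.21871.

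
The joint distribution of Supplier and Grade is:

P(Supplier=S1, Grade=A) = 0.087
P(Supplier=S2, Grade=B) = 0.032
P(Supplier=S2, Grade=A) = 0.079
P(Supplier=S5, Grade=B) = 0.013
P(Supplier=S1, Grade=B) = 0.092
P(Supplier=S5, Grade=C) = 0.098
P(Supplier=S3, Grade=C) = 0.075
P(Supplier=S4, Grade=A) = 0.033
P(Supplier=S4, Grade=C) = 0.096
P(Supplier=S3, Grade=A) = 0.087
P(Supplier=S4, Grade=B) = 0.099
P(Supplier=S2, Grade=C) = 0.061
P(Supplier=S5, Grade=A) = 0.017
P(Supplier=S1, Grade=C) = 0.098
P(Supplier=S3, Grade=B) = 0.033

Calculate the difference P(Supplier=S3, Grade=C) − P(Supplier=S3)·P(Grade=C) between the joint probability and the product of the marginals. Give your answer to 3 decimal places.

-0.008

P(Supplier=S3) = 0.087 + 0.033 + 0.075 = 0.195.
P(Grade=C) = 0.098 + 0.061 + 0.075 + 0.096 + 0.098 = 0.428.
P(Supplier=S3, Grade=C) − P(Supplier=S3)P(Grade=C) = 0.075 − 0.195×0.428 = -0.008.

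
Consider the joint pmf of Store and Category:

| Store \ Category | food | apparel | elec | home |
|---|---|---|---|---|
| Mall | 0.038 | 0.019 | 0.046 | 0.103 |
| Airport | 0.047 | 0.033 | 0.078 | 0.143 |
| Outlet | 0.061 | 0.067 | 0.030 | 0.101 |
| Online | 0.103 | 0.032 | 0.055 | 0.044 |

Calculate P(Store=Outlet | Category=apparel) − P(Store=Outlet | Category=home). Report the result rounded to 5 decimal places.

0.18540

P(Category=apparel) = 0.019 + 0.033 + 0.067 + 0.032 = 0.151; P(Store=Outlet | Category=apparel) = 0.067/0.151 = 0.443709.
P(Category=home) = 0.103 + 0.143 + 0.101 + 0.044 = 0.391; P(Store=Outlet | Category=home) = 0.101/0.391 = 0.258312.
Difference = 0.18540.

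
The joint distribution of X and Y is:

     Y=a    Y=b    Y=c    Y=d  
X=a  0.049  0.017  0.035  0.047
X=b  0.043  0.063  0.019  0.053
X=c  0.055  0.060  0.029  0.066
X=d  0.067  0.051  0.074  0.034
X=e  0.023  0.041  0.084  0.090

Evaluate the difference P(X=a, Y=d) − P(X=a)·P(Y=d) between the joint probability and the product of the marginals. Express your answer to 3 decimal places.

0.004

P(X=a) = 0.049 + 0.017 + 0.035 + 0.047 = 0.148.
P(Y=d) = 0.047 + 0.053 + 0.066 + 0.034 + 0.090 = 0.290.
P(X=a, Y=d) − P(X=a)P(Y=d) = 0.047 − 0.148×0.290 = 0.004.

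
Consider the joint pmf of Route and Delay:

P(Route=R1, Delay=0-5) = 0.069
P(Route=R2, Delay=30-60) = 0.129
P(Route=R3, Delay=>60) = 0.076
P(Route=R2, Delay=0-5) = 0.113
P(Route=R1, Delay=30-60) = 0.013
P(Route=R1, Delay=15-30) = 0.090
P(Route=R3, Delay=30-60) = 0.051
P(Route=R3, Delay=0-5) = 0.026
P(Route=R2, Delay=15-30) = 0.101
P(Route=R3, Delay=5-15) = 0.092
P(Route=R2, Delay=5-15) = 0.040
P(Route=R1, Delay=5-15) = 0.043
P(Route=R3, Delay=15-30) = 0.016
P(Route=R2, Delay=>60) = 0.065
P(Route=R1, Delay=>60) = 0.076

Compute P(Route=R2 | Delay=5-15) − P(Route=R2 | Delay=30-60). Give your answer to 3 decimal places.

-0.440

P(Delay=5-15) = 0.043 + 0.040 + 0.092 = 0.175; P(Route=R2 | Delay=5-15) = 0.040/0.175 = 0.2286.
P(Delay=30-60) = 0.013 + 0.129 + 0.051 = 0.193; P(Route=R2 | Delay=30-60) = 0.129/0.193 = 0.6684.
Difference = -0.440.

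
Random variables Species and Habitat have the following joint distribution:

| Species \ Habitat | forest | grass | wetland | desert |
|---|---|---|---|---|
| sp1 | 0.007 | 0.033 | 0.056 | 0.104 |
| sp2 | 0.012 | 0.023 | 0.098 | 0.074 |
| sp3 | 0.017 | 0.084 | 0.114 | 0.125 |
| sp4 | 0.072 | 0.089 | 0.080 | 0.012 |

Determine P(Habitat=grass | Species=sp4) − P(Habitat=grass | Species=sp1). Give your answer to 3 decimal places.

0.187

P(Species=sp4) = 0.072 + 0.089 + 0.080 + 0.012 = 0.253; P(Habitat=grass | Species=sp4) = 0.089/0.253 = 0.3518.
P(Species=sp1) = 0.007 + 0.033 + 0.056 + 0.104 = 0.200; P(Habitat=grass | Species=sp1) = 0.033/0.200 = 0.1650.
Difference = 0.187.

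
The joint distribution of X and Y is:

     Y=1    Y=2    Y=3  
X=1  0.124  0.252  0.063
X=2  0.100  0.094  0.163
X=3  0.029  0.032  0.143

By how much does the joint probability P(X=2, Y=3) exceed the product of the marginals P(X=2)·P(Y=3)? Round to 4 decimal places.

0.0313

P(X=2) = 0.100 + 0.094 + 0.163 = 0.357.
P(Y=3) = 0.063 + 0.163 + 0.143 = 0.369.
P(X=2, Y=3) − P(X=2)P(Y=3) = 0.163 − 0.357×0.369 = 0.0313.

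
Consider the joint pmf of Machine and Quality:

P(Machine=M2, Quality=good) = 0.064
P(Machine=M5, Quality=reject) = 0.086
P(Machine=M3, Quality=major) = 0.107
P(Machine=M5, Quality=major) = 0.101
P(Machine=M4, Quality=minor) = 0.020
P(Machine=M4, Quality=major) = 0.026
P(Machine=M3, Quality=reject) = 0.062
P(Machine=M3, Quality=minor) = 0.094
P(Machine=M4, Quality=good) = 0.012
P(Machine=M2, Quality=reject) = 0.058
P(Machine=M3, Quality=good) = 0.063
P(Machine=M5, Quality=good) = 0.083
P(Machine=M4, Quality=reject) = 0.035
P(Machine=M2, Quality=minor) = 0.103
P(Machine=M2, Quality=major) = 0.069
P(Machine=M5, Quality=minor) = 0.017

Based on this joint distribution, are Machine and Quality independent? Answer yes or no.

P(Machine=M5) = 0.287 and P(Quality=minor) = 0.234, so their product is 0.06716, but P(Machine=M5, Quality=minor) = 0.017. Since these differ, Machine and Quality are not independent.

no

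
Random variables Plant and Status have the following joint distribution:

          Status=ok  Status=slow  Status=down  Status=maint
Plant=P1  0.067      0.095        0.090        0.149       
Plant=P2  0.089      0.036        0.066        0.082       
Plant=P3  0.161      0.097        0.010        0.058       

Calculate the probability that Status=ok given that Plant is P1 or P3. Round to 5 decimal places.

P(Plant=P1) = 0.067 + 0.095 + 0.090 + 0.149 = 0.401.
P(Plant=P3) = 0.161 + 0.097 + 0.010 + 0.058 = 0.326.
P(Plant ∈ {P1, P3}) = 0.401 + 0.326 = 0.727; P(Status=ok, Plant ∈ {P1, P3}) = 0.067 + 0.161 = 0.228.
P(Status=ok | Plant ∈ {P1, P3}) = 0.228/0.727 = 0.31362.

0.31362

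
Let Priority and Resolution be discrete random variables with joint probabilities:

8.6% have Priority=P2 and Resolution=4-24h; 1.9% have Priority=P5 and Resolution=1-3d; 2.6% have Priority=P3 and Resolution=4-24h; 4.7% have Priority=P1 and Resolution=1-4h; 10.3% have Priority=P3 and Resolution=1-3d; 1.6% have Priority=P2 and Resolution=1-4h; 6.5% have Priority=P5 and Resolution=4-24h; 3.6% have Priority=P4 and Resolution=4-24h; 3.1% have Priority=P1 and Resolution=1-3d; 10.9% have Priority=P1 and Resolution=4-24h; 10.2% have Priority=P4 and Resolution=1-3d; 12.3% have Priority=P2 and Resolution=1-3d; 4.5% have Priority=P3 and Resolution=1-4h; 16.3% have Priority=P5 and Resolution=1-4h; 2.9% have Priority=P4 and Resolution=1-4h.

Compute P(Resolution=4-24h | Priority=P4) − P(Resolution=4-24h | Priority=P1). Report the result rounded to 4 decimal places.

-0.3673

P(Priority=P4) = 0.029 + 0.036 + 0.102 = 0.167; P(Resolution=4-24h | Priority=P4) = 0.036/0.167 = 0.21557.
P(Priority=P1) = 0.047 + 0.109 + 0.031 = 0.187; P(Resolution=4-24h | Priority=P1) = 0.109/0.187 = 0.58289.
Difference = -0.3673.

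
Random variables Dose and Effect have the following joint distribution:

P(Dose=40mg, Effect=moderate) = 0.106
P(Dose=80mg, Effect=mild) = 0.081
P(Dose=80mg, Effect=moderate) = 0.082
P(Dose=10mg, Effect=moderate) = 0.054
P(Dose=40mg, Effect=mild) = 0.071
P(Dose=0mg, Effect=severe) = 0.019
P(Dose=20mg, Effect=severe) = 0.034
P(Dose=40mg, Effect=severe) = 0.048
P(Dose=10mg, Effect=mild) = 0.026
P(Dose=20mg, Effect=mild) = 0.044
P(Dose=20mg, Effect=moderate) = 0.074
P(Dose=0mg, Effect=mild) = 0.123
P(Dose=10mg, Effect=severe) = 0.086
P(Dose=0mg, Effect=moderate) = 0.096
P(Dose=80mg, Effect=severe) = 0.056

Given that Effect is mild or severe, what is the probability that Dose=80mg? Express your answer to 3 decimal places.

P(Effect=mild) = 0.123 + 0.026 + 0.044 + 0.071 + 0.081 = 0.345.
P(Effect=severe) = 0.019 + 0.086 + 0.034 + 0.048 + 0.056 = 0.243.
P(Effect ∈ {mild, severe}) = 0.345 + 0.243 = 0.588; P(Dose=80mg, Effect ∈ {mild, severe}) = 0.081 + 0.056 = 0.137.
P(Dose=80mg | Effect ∈ {mild, severe}) = 0.137/0.588 = 0.233.

0.233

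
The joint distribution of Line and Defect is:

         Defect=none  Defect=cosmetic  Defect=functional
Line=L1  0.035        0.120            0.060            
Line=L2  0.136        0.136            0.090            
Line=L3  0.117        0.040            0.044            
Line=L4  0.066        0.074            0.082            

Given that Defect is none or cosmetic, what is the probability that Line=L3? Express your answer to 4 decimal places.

P(Defect=none) = 0.035 + 0.136 + 0.117 + 0.066 = 0.354.
P(Defect=cosmetic) = 0.120 + 0.136 + 0.040 + 0.074 = 0.370.
P(Defect ∈ {none, cosmetic}) = 0.354 + 0.370 = 0.724; P(Line=L3, Defect ∈ {none, cosmetic}) = 0.117 + 0.040 = 0.157.
P(Line=L3 | Defect ∈ {none, cosmetic}) = 0.157/0.724 = 0.2169.

0.2169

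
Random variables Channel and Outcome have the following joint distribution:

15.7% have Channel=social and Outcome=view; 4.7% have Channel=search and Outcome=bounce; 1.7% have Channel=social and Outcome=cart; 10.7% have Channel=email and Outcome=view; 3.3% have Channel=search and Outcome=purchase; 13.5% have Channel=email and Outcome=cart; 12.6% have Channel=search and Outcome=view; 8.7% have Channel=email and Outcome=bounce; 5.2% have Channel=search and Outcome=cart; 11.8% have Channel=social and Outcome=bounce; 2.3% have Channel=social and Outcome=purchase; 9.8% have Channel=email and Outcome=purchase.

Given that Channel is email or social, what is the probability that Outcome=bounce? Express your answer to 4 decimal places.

0.2763

P(Channel=email) = 0.087 + 0.107 + 0.135 + 0.098 = 0.427.
P(Channel=social) = 0.118 + 0.157 + 0.017 + 0.023 = 0.315.
P(Channel ∈ {email, social}) = 0.427 + 0.315 = 0.742; P(Outcome=bounce, Channel ∈ {email, social}) = 0.087 + 0.118 = 0.205.
P(Outcome=bounce | Channel ∈ {email, social}) = 0.205/0.742 = 0.2763.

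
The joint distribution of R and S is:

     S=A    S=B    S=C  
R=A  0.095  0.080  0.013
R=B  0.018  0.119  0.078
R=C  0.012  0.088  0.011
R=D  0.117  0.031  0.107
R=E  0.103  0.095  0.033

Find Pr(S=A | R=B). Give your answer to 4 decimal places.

P(R=B) = 0.018 + 0.119 + 0.078 = 0.215.
P(S=A | R=B) = 0.018/0.215 = 0.0837.

0.0837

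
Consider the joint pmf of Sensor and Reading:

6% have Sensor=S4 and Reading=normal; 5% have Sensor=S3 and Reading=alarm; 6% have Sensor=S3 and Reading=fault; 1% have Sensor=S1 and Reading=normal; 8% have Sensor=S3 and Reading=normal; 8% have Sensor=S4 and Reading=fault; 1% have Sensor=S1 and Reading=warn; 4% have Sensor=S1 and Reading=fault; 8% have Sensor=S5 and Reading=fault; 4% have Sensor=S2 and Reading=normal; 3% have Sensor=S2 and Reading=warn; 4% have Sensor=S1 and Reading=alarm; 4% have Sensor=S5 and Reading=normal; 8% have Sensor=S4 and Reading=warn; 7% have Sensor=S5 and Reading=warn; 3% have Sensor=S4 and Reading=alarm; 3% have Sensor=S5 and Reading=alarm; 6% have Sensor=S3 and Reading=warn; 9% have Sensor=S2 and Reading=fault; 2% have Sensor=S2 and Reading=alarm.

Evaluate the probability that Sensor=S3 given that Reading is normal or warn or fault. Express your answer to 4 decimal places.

P(Reading=normal) = 0.01 + 0.04 + 0.08 + 0.06 + 0.04 = 0.23.
P(Reading=warn) = 0.01 + 0.03 + 0.06 + 0.08 + 0.07 = 0.25.
P(Reading=fault) = 0.04 + 0.09 + 0.06 + 0.08 + 0.08 = 0.35.
P(Reading ∈ {normal, warn, fault}) = 0.23 + 0.25 + 0.35 = 0.83; P(Sensor=S3, Reading ∈ {normal, warn, fault}) = 0.08 + 0.06 + 0.06 = 0.20.
P(Sensor=S3 | Reading ∈ {normal, warn, fault}) = 0.20/0.83 = 0.2410.

0.2410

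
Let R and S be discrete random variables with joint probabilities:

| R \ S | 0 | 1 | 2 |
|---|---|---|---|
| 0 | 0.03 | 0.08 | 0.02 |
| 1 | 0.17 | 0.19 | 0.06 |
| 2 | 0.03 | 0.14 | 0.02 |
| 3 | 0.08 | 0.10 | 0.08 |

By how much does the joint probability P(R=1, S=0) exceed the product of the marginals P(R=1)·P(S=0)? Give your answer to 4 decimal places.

P(R=1) = 0.17 + 0.19 + 0.06 = 0.42.
P(S=0) = 0.03 + 0.17 + 0.03 + 0.08 = 0.31.
P(R=1, S=0) − P(R=1)P(S=0) = 0.17 − 0.42×0.31 = 0.0398.

0.0398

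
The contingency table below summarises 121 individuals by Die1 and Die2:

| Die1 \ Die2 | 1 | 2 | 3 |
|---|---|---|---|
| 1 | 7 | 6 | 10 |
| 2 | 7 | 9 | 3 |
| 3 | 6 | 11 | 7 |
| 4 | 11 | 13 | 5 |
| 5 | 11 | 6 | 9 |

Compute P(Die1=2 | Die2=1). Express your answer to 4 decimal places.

Total with Die2=1: 7 + 7 + 6 + 11 + 11 = 42.
P(Die1=2 | Die2=1) = 7/42 = 0.1667.

0.1667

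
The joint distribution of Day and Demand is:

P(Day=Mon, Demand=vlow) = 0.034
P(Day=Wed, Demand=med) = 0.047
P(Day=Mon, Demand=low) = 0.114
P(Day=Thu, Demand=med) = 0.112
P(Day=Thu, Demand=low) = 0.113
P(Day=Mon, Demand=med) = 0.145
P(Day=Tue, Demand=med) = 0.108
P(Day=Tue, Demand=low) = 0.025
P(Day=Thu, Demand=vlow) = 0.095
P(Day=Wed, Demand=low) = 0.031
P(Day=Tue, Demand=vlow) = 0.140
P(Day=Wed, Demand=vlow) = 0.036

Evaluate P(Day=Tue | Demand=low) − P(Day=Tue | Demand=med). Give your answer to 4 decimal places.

-0.1738

P(Demand=low) = 0.114 + 0.025 + 0.031 + 0.113 = 0.283; P(Day=Tue | Demand=low) = 0.025/0.283 = 0.08834.
P(Demand=med) = 0.145 + 0.108 + 0.047 + 0.112 = 0.412; P(Day=Tue | Demand=med) = 0.108/0.412 = 0.26214.
Difference = -0.1738.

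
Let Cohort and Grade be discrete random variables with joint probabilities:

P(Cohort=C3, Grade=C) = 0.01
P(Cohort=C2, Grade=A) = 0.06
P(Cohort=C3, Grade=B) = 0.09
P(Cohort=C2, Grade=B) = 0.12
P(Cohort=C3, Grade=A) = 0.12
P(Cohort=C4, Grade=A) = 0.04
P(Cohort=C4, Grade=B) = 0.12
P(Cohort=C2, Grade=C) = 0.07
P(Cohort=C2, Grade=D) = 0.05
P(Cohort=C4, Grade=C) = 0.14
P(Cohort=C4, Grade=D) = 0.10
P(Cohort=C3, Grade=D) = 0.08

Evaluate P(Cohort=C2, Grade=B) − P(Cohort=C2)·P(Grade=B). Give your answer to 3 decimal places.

0.021

P(Cohort=C2) = 0.06 + 0.12 + 0.07 + 0.05 = 0.30.
P(Grade=B) = 0.12 + 0.09 + 0.12 = 0.33.
P(Cohort=C2, Grade=B) − P(Cohort=C2)P(Grade=B) = 0.12 − 0.30×0.33 = 0.021.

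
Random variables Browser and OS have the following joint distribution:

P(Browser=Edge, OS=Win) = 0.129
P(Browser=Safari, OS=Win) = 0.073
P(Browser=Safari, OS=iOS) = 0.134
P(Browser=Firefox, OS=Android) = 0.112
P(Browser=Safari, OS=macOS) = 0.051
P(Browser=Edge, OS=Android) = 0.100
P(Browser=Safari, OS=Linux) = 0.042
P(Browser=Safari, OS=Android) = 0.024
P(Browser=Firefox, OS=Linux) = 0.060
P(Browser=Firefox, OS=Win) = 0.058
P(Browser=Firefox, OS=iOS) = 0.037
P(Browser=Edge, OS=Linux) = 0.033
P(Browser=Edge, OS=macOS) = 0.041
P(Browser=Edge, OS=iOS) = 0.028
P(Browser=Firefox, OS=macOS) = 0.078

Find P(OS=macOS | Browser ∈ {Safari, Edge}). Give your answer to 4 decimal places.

P(Browser=Safari) = 0.073 + 0.051 + 0.042 + 0.134 + 0.024 = 0.324.
P(Browser=Edge) = 0.129 + 0.041 + 0.033 + 0.028 + 0.100 = 0.331.
P(Browser ∈ {Safari, Edge}) = 0.324 + 0.331 = 0.655; P(OS=macOS, Browser ∈ {Safari, Edge}) = 0.051 + 0.041 = 0.092.
P(OS=macOS | Browser ∈ {Safari, Edge}) = 0.092/0.655 = 0.1405.

0.1405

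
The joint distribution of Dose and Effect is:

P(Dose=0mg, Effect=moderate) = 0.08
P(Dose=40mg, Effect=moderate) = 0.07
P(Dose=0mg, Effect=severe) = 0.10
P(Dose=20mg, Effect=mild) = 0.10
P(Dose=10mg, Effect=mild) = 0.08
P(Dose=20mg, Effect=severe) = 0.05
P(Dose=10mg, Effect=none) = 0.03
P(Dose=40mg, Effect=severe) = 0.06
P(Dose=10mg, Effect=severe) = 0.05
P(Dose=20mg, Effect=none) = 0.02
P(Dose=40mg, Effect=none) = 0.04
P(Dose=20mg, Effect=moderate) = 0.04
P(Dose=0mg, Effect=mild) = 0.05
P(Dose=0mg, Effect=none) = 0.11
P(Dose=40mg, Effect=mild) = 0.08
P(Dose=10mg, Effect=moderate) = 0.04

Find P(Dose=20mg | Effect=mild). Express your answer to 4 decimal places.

0.3226

P(Effect=mild) = 0.05 + 0.08 + 0.10 + 0.08 = 0.31.
P(Dose=20mg | Effect=mild) = 0.10/0.31 = 0.3226.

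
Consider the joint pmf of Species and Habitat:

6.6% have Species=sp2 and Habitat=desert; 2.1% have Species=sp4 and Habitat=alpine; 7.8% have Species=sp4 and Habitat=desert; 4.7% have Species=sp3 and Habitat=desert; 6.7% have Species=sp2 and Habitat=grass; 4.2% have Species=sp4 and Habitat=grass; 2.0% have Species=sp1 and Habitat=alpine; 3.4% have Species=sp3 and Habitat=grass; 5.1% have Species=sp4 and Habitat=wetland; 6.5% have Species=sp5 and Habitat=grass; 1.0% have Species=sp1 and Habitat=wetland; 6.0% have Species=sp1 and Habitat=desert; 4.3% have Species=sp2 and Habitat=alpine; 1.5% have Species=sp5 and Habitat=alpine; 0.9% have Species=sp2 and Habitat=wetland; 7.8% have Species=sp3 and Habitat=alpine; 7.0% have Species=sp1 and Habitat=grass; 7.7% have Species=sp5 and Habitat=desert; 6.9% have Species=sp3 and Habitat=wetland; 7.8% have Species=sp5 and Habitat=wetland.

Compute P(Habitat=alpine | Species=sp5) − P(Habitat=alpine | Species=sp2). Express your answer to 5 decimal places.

-0.16860

P(Species=sp5) = 0.065 + 0.078 + 0.077 + 0.015 = 0.235; P(Habitat=alpine | Species=sp5) = 0.015/0.235 = 0.063830.
P(Species=sp2) = 0.067 + 0.009 + 0.066 + 0.043 = 0.185; P(Habitat=alpine | Species=sp2) = 0.043/0.185 = 0.232432.
Difference = -0.16860.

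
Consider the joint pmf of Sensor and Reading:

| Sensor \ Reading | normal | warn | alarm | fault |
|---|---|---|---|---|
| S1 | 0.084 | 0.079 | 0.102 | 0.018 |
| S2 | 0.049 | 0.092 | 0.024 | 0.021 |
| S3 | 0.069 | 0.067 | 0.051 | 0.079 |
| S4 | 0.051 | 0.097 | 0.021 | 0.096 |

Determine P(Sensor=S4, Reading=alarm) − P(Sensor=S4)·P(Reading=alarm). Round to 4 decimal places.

-0.0315

P(Sensor=S4) = 0.051 + 0.097 + 0.021 + 0.096 = 0.265.
P(Reading=alarm) = 0.102 + 0.024 + 0.051 + 0.021 = 0.198.
P(Sensor=S4, Reading=alarm) − P(Sensor=S4)P(Reading=alarm) = 0.021 − 0.265×0.198 = -0.0315.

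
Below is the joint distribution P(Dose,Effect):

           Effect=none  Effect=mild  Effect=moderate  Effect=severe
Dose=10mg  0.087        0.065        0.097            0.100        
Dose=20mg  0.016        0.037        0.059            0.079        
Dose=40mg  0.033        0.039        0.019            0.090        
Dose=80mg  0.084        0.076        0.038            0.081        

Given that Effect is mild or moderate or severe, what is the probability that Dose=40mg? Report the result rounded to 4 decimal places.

0.1897

P(Effect=mild) = 0.065 + 0.037 + 0.039 + 0.076 = 0.217.
P(Effect=moderate) = 0.097 + 0.059 + 0.019 + 0.038 = 0.213.
P(Effect=severe) = 0.100 + 0.079 + 0.090 + 0.081 = 0.350.
P(Effect ∈ {mild, moderate, severe}) = 0.217 + 0.213 + 0.350 = 0.780; P(Dose=40mg, Effect ∈ {mild, moderate, severe}) = 0.039 + 0.019 + 0.090 = 0.148.
P(Dose=40mg | Effect ∈ {mild, moderate, severe}) = 0.148/0.780 = 0.1897.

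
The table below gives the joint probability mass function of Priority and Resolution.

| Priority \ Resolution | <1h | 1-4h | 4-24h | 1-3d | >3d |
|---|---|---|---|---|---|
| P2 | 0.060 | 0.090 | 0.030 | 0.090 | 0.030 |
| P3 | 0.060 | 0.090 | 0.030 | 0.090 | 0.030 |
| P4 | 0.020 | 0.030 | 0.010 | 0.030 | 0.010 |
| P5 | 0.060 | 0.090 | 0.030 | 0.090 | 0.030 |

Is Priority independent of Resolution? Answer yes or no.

yes

Every cell satisfies P(Priority,Resolution) = P(Priority)·P(Resolution). For instance P(Priority=P5) = 0.300, P(Resolution=1-3d) = 0.300, and 0.300×0.300 = 0.090 matches the joint entry. So Priority and Resolution are independent.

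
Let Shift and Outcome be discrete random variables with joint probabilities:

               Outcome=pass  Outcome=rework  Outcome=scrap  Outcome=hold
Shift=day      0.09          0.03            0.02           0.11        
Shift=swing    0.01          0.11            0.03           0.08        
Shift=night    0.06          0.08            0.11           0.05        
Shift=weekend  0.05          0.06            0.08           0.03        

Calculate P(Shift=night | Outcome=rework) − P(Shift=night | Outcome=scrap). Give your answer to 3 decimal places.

-0.173

P(Outcome=rework) = 0.03 + 0.11 + 0.08 + 0.06 = 0.28; P(Shift=night | Outcome=rework) = 0.08/0.28 = 0.2857.
P(Outcome=scrap) = 0.02 + 0.03 + 0.11 + 0.08 = 0.24; P(Shift=night | Outcome=scrap) = 0.11/0.24 = 0.4583.
Difference = -0.173.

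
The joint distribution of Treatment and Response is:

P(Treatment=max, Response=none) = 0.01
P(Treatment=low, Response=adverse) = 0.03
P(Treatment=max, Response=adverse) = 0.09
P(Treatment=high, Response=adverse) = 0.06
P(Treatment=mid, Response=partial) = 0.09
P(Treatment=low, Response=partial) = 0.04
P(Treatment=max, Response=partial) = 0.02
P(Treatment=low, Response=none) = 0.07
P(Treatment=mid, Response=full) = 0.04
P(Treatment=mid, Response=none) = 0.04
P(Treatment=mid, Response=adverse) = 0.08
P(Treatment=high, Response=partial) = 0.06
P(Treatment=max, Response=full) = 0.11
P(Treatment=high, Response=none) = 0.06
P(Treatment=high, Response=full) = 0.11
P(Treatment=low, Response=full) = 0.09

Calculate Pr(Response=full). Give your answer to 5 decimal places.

0.35000

P(Response=full) = 0.09 + 0.04 + 0.11 + 0.11 = 0.35.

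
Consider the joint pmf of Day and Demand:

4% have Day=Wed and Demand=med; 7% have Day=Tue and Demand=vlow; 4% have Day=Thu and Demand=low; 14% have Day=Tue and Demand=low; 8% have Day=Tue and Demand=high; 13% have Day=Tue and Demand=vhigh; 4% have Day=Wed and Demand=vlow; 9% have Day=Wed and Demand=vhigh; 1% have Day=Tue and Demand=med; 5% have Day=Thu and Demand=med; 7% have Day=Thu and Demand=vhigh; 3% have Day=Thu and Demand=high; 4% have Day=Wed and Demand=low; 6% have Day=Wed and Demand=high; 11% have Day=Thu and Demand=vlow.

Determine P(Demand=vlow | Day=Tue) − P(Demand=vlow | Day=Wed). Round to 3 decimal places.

0.015

P(Day=Tue) = 0.07 + 0.14 + 0.01 + 0.08 + 0.13 = 0.43; P(Demand=vlow | Day=Tue) = 0.07/0.43 = 0.1628.
P(Day=Wed) = 0.04 + 0.04 + 0.04 + 0.06 + 0.09 = 0.27; P(Demand=vlow | Day=Wed) = 0.04/0.27 = 0.1481.
Difference = 0.015.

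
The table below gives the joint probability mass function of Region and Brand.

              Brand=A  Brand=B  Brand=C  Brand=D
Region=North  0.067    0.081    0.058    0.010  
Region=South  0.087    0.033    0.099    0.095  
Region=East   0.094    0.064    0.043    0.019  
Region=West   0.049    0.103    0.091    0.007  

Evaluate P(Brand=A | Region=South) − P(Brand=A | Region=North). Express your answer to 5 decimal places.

P(Region=South) = 0.087 + 0.033 + 0.099 + 0.095 = 0.314; P(Brand=A | Region=South) = 0.087/0.314 = 0.277070.
P(Region=North) = 0.067 + 0.081 + 0.058 + 0.010 = 0.216; P(Brand=A | Region=North) = 0.067/0.216 = 0.310185.
Difference = -0.03312.

-0.03312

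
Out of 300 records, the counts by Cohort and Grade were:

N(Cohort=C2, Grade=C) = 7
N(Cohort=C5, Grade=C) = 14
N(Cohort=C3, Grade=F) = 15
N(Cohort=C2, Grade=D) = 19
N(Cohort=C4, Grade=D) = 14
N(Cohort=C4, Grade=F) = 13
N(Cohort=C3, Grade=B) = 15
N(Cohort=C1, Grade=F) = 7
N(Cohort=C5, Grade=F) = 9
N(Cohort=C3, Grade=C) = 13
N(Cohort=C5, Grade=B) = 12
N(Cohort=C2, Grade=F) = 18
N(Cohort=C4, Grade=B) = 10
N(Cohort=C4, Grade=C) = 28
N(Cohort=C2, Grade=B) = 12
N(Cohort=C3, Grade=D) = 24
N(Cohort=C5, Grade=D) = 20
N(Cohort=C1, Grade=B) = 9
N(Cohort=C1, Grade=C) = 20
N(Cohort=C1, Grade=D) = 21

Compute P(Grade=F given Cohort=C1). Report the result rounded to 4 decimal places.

Total with Cohort=C1: 9 + 20 + 21 + 7 = 57.
P(Grade=F | Cohort=C1) = 7/57 = 0.1228.

0.1228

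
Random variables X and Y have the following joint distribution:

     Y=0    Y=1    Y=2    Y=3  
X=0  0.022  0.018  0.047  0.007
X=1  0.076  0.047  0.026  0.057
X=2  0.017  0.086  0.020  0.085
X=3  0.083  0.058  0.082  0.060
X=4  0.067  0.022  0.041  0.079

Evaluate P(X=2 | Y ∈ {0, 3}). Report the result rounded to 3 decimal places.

P(Y=0) = 0.022 + 0.076 + 0.017 + 0.083 + 0.067 = 0.265.
P(Y=3) = 0.007 + 0.057 + 0.085 + 0.060 + 0.079 = 0.288.
P(Y ∈ {0, 3}) = 0.265 + 0.288 = 0.553; P(X=2, Y ∈ {0, 3}) = 0.017 + 0.085 = 0.102.
P(X=2 | Y ∈ {0, 3}) = 0.102/0.553 = 0.184.

0.184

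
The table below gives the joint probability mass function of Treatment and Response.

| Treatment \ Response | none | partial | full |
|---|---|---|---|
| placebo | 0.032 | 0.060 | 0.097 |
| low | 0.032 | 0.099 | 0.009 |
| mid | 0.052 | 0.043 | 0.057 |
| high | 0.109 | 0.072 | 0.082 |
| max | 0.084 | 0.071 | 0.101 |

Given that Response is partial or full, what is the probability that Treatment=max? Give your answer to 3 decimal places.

0.249

P(Response=partial) = 0.060 + 0.099 + 0.043 + 0.072 + 0.071 = 0.345.
P(Response=full) = 0.097 + 0.009 + 0.057 + 0.082 + 0.101 = 0.346.
P(Response ∈ {partial, full}) = 0.345 + 0.346 = 0.691; P(Treatment=max, Response ∈ {partial, full}) = 0.071 + 0.101 = 0.172.
P(Treatment=max | Response ∈ {partial, full}) = 0.172/0.691 = 0.249.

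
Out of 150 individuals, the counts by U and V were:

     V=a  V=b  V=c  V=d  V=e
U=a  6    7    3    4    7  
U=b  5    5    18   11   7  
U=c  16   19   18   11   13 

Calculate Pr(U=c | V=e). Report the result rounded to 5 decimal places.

Total with V=e: 7 + 7 + 13 = 27.
P(U=c | V=e) = 13/27 = 0.48148.

0.48148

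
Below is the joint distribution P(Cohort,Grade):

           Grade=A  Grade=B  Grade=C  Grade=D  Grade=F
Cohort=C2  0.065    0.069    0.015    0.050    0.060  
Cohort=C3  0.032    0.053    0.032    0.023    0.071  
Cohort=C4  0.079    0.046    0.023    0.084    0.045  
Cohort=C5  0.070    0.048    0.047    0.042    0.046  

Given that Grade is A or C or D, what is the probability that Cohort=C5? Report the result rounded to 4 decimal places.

P(Grade=A) = 0.065 + 0.032 + 0.079 + 0.070 = 0.246.
P(Grade=C) = 0.015 + 0.032 + 0.023 + 0.047 = 0.117.
P(Grade=D) = 0.050 + 0.023 + 0.084 + 0.042 = 0.199.
P(Grade ∈ {A, C, D}) = 0.246 + 0.117 + 0.199 = 0.562; P(Cohort=C5, Grade ∈ {A, C, D}) = 0.070 + 0.047 + 0.042 = 0.159.
P(Cohort=C5 | Grade ∈ {A, C, D}) = 0.159/0.562 = 0.2829.

0.2829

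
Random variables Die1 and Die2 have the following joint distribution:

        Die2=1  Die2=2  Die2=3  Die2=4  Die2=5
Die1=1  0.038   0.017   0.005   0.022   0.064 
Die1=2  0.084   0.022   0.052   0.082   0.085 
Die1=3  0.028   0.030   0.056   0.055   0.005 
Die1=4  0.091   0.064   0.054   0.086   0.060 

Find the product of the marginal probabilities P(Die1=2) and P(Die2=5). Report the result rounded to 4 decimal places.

0.0696

P(Die1=2) = 0.084 + 0.022 + 0.052 + 0.082 + 0.085 = 0.325.
P(Die2=5) = 0.064 + 0.085 + 0.005 + 0.060 = 0.214.
Product: 0.325 × 0.214 = 0.0696.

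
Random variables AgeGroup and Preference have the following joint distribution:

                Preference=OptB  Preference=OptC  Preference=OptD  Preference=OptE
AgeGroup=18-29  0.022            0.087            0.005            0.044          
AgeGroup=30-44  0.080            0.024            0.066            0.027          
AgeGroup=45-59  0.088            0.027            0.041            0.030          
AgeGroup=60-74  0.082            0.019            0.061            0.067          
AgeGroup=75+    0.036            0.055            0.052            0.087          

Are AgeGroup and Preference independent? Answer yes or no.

no

P(AgeGroup=18-29) = 0.158 and P(Preference=OptC) = 0.212, so their product is 0.03350, but P(AgeGroup=18-29, Preference=OptC) = 0.087. Since these differ, AgeGroup and Preference are not independent.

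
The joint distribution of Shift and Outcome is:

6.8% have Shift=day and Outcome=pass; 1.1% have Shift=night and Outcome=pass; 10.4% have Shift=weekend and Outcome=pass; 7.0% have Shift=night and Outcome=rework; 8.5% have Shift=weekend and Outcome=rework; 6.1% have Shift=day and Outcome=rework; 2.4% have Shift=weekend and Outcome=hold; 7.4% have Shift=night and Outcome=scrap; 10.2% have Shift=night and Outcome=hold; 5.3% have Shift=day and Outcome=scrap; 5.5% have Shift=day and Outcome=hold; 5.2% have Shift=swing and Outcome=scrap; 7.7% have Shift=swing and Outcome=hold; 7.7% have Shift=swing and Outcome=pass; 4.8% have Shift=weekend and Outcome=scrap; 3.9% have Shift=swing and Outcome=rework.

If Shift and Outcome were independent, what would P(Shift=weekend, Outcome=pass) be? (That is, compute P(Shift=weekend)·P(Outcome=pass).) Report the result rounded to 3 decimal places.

P(Shift=weekend) = 0.104 + 0.085 + 0.048 + 0.024 = 0.261.
P(Outcome=pass) = 0.068 + 0.077 + 0.011 + 0.104 = 0.260.
Product: 0.261 × 0.260 = 0.068.

0.068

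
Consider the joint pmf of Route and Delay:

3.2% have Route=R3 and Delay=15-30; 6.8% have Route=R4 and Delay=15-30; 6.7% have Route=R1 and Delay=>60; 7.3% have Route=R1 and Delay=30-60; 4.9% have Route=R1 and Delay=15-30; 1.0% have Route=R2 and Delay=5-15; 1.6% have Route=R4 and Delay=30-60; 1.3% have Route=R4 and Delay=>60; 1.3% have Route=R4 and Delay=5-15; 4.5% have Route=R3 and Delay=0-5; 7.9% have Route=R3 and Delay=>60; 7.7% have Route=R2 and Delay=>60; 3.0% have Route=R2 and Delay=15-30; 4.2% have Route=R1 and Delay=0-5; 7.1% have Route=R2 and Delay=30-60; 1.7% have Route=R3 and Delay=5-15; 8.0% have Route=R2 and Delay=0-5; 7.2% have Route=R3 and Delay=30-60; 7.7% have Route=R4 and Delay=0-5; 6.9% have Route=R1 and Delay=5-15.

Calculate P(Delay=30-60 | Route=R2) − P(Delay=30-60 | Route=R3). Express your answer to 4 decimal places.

-0.0290

P(Route=R2) = 0.080 + 0.010 + 0.030 + 0.071 + 0.077 = 0.268; P(Delay=30-60 | Route=R2) = 0.071/0.268 = 0.26493.
P(Route=R3) = 0.045 + 0.017 + 0.032 + 0.072 + 0.079 = 0.245; P(Delay=30-60 | Route=R3) = 0.072/0.245 = 0.29388.
Difference = -0.0290.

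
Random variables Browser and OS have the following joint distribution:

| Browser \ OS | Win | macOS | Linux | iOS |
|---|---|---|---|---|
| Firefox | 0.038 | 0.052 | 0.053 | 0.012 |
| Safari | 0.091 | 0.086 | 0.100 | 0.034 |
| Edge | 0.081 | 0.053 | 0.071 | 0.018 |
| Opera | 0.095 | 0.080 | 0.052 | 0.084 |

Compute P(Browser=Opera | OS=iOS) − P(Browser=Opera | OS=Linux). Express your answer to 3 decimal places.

P(OS=iOS) = 0.012 + 0.034 + 0.018 + 0.084 = 0.148; P(Browser=Opera | OS=iOS) = 0.084/0.148 = 0.5676.
P(OS=Linux) = 0.053 + 0.100 + 0.071 + 0.052 = 0.276; P(Browser=Opera | OS=Linux) = 0.052/0.276 = 0.1884.
Difference = 0.379.

0.379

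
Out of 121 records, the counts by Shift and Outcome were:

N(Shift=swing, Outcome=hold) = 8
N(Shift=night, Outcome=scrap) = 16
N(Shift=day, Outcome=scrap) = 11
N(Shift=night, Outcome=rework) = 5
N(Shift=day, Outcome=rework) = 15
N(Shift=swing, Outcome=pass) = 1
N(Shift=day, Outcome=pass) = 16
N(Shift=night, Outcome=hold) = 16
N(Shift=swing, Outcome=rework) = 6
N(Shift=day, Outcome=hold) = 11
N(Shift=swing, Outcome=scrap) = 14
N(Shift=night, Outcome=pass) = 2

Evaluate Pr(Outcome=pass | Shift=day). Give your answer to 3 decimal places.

Total with Shift=day: 16 + 15 + 11 + 11 = 53.
P(Outcome=pass | Shift=day) = 16/53 = 0.302.

0.302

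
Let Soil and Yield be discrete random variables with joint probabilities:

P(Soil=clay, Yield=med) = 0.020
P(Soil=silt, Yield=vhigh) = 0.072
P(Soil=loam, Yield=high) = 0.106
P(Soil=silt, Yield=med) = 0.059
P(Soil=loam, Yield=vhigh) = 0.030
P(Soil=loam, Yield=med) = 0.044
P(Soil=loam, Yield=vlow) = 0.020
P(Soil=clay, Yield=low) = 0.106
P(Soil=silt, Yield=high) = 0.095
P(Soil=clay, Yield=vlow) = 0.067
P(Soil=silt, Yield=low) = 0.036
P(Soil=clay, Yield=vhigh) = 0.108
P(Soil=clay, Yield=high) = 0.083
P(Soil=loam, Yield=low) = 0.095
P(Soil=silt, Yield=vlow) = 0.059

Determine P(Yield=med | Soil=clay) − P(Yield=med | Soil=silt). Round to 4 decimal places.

-0.1317

P(Soil=clay) = 0.067 + 0.106 + 0.020 + 0.083 + 0.108 = 0.384; P(Yield=med | Soil=clay) = 0.020/0.384 = 0.05208.
P(Soil=silt) = 0.059 + 0.036 + 0.059 + 0.095 + 0.072 = 0.321; P(Yield=med | Soil=silt) = 0.059/0.321 = 0.18380.
Difference = -0.1317.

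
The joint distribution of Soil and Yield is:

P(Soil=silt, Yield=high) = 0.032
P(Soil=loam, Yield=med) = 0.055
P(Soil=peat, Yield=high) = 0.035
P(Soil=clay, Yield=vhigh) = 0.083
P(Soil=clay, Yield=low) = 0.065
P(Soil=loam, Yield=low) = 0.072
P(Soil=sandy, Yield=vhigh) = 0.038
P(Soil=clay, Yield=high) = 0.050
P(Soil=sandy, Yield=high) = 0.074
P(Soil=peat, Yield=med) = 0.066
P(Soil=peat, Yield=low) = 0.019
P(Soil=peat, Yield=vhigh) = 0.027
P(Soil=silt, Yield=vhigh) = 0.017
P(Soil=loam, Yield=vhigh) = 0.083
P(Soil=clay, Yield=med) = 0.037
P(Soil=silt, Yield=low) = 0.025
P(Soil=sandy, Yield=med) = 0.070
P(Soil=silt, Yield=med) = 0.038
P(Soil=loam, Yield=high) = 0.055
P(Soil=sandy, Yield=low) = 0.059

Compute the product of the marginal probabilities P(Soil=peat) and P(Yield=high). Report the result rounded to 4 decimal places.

P(Soil=peat) = 0.019 + 0.066 + 0.035 + 0.027 = 0.147.
P(Yield=high) = 0.074 + 0.055 + 0.050 + 0.032 + 0.035 = 0.246.
Product: 0.147 × 0.246 = 0.0362.

0.0362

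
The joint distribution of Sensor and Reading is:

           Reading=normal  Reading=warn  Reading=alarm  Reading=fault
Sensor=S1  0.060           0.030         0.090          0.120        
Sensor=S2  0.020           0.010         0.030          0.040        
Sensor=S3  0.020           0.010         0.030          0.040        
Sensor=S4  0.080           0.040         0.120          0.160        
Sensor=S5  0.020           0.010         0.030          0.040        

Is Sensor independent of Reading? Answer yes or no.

yes

Every cell satisfies P(Sensor,Reading) = P(Sensor)·P(Reading). For instance P(Sensor=S3) = 0.100, P(Reading=normal) = 0.200, and 0.100×0.200 = 0.020 matches the joint entry. So Sensor and Reading are independent.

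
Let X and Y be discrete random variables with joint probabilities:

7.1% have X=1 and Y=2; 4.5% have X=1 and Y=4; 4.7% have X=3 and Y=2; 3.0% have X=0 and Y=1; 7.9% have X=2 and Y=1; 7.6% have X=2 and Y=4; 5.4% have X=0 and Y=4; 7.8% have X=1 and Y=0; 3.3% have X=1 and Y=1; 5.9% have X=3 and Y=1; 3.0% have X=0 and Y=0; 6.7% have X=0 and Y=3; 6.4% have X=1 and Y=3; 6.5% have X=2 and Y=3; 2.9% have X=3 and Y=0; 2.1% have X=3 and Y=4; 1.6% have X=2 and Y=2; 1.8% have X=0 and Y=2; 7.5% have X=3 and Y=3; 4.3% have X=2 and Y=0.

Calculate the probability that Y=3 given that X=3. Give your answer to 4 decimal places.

P(X=3) = 0.029 + 0.059 + 0.047 + 0.075 + 0.021 = 0.231.
P(Y=3 | X=3) = 0.075/0.231 = 0.3247.

0.3247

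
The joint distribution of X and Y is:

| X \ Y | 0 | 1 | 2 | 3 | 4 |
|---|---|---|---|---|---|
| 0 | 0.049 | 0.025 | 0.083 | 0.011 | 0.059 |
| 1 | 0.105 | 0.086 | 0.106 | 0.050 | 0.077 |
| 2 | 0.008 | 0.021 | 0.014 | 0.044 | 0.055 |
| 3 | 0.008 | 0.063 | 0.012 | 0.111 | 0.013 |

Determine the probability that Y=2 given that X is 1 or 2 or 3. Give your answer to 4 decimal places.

0.1708

P(X=1) = 0.105 + 0.086 + 0.106 + 0.050 + 0.077 = 0.424.
P(X=2) = 0.008 + 0.021 + 0.014 + 0.044 + 0.055 = 0.142.
P(X=3) = 0.008 + 0.063 + 0.012 + 0.111 + 0.013 = 0.207.
P(X ∈ {1, 2, 3}) = 0.424 + 0.142 + 0.207 = 0.773; P(Y=2, X ∈ {1, 2, 3}) = 0.106 + 0.014 + 0.012 = 0.132.
P(Y=2 | X ∈ {1, 2, 3}) = 0.132/0.773 = 0.1708.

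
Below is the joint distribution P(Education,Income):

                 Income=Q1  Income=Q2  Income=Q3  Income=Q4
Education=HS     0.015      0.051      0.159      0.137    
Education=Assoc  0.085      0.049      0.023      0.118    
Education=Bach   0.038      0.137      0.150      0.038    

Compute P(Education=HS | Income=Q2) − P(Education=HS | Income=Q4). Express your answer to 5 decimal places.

P(Income=Q2) = 0.051 + 0.049 + 0.137 = 0.237; P(Education=HS | Income=Q2) = 0.051/0.237 = 0.215190.
P(Income=Q4) = 0.137 + 0.118 + 0.038 = 0.293; P(Education=HS | Income=Q4) = 0.137/0.293 = 0.467577.
Difference = -0.25239.

-0.25239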